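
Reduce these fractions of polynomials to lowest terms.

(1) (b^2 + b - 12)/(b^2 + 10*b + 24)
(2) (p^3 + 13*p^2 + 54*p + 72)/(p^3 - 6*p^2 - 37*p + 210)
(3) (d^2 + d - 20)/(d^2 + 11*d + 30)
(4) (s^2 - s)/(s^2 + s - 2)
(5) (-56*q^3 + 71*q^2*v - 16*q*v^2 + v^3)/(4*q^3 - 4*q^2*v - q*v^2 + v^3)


(1) = (b - 3)/(b + 6)
(2) = (p^2 + 7*p + 12)/(p^2 - 12*p + 35)
(3) = (d - 4)/(d + 6)
(4) = s/(s + 2)
(5) = (-56*q^2 + 15*q*v - v^2)/(4*q^2 - v^2)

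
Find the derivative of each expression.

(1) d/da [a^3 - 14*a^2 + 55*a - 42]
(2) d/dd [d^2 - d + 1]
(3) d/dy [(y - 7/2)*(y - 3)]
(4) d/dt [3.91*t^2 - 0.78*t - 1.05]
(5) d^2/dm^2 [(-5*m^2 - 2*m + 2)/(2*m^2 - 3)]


(1) = 3*a^2 - 28*a + 55
(2) = 2*d - 1
(3) = 2*y - 13/2
(4) = 7.82*t - 0.78
(5) = 2*(-8*m^3 - 66*m^2 - 36*m - 33)/(8*m^6 - 36*m^4 + 54*m^2 - 27)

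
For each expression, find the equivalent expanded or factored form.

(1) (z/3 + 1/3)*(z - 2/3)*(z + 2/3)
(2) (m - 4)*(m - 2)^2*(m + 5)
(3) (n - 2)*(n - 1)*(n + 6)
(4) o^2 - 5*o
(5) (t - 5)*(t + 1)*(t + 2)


(1) = z^3/3 + z^2/3 - 4*z/27 - 4/27
(2) = m^4 - 3*m^3 - 20*m^2 + 84*m - 80
(3) = n^3 + 3*n^2 - 16*n + 12
(4) = o*(o - 5)
(5) = t^3 - 2*t^2 - 13*t - 10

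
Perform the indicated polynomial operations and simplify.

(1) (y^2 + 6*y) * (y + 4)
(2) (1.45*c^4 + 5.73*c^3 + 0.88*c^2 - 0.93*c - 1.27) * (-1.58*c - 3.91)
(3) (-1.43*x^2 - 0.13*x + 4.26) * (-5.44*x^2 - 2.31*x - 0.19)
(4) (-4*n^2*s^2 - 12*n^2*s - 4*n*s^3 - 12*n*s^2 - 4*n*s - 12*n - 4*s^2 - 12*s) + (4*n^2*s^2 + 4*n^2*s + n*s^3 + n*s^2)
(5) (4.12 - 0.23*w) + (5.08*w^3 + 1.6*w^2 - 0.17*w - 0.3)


(1) = y^3 + 10*y^2 + 24*y
(2) = -2.291*c^5 - 14.7229*c^4 - 23.7947*c^3 - 1.9714*c^2 + 5.6429*c + 4.9657
(3) = 7.7792*x^4 + 4.0105*x^3 - 22.6024*x^2 - 9.8159*x - 0.8094
(4) = -8*n^2*s - 3*n*s^3 - 11*n*s^2 - 4*n*s - 12*n - 4*s^2 - 12*s
(5) = 5.08*w^3 + 1.6*w^2 - 0.4*w + 3.82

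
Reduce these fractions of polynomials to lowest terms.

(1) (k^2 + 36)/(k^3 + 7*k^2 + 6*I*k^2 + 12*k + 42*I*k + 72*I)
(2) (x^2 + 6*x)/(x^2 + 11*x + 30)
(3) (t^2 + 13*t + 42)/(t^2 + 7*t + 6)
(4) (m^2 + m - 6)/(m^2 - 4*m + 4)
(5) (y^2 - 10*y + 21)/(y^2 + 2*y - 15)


(1) = (k - 6*I)/(k^2 + 7*k + 12)
(2) = x/(x + 5)
(3) = (t + 7)/(t + 1)
(4) = (m + 3)/(m - 2)
(5) = (y - 7)/(y + 5)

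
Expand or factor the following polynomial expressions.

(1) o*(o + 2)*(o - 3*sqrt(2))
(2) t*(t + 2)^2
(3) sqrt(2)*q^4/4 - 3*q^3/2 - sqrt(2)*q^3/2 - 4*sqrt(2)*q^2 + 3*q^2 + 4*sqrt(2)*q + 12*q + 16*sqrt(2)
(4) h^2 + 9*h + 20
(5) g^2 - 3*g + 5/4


(1) = o^3 - 3*sqrt(2)*o^2 + 2*o^2 - 6*sqrt(2)*o
(2) = t^3 + 4*t^2 + 4*t
(3) = (q/2 + 1)*(q - 4)*(q - 4*sqrt(2))*(sqrt(2)*q/2 + 1)
(4) = (h + 4)*(h + 5)
(5) = (g - 5/2)*(g - 1/2)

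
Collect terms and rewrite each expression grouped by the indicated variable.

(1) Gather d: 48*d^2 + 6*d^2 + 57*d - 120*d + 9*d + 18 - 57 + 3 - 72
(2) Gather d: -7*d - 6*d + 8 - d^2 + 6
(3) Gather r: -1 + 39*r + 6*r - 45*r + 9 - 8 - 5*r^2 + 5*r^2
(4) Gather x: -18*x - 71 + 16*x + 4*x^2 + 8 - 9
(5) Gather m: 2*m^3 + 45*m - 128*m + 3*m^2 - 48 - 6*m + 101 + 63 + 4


(1) = 54*d^2 - 54*d - 108
(2) = -d^2 - 13*d + 14
(3) = 0
(4) = 4*x^2 - 2*x - 72
(5) = 2*m^3 + 3*m^2 - 89*m + 120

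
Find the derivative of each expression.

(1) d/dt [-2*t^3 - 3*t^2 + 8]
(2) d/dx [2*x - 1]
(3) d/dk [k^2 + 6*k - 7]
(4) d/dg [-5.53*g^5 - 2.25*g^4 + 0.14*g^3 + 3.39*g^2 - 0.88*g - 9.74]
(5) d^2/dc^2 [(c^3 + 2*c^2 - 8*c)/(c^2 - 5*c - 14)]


(1) = 6*t*(-t - 1)
(2) = 2
(3) = 2*k + 6
(4) = -27.65*g^4 - 9.0*g^3 + 0.42*g^2 + 6.78*g - 0.88
(5) = 2*(41*c^3 + 294*c^2 + 252*c + 952)/(c^6 - 15*c^5 + 33*c^4 + 295*c^3 - 462*c^2 - 2940*c - 2744)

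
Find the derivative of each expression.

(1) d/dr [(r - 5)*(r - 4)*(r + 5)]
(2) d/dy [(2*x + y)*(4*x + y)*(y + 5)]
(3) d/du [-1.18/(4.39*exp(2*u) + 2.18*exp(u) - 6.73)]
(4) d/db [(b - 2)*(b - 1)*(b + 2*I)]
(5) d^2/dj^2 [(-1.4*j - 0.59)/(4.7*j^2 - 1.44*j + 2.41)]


(1) = 3*r^2 - 8*r - 25
(2) = 8*x^2 + 12*x*y + 30*x + 3*y^2 + 10*y
(3) = (10.3604*exp(u) + 2.5724)*exp(u)/(4.39*exp(2*u) + 2.18*exp(u) - 6.73)^2
(4) = 3*b^2 + b*(-6 + 4*I) + 2 - 6*I
(5) = (-(1.4*j + 0.59)*(9.4*j - 1.44)*(18.8*j - 2.88) + (39.48*j + 1.514)*(4.7*j^2 - 1.44*j + 2.41))/(4.7*j^2 - 1.44*j + 2.41)^3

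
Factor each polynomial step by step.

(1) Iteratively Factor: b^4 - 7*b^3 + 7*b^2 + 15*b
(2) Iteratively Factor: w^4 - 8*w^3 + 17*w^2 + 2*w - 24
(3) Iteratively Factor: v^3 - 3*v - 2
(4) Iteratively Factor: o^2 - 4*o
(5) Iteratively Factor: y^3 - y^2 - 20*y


(1) = (b + 1)*(b^3 - 8*b^2 + 15*b) = (b - 3)*(b + 1)*(b^2 - 5*b) = (b - 5)*(b - 3)*(b + 1)*(b)
(2) = (w - 3)*(w^3 - 5*w^2 + 2*w + 8) = (w - 4)*(w - 3)*(w^2 - w - 2) = (w - 4)*(w - 3)*(w + 1)*(w - 2)
(3) = (v - 2)*(v^2 + 2*v + 1) = (v - 2)*(v + 1)*(v + 1)
(4) = (o)*(o - 4)
(5) = (y - 5)*(y^2 + 4*y) = (y - 5)*(y + 4)*(y)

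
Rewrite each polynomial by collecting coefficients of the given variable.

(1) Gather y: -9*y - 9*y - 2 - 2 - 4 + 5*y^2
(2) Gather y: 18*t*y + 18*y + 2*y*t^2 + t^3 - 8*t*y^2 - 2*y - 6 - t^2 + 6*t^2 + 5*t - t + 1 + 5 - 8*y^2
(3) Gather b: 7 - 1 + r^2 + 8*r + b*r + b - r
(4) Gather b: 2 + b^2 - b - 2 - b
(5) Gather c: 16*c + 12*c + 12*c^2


(1) = 5*y^2 - 18*y - 8
(2) = t^3 + 5*t^2 + 4*t + y^2*(-8*t - 8) + y*(2*t^2 + 18*t + 16)
(3) = b*(r + 1) + r^2 + 7*r + 6
(4) = b^2 - 2*b
(5) = 12*c^2 + 28*c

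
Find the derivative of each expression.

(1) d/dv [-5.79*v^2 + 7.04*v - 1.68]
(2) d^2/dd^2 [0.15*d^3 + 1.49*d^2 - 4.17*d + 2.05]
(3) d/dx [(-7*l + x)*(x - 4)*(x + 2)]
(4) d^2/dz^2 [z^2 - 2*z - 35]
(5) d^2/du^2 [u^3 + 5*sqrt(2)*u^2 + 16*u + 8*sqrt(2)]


(1) = 7.04 - 11.58*v
(2) = 0.9*d + 2.98
(3) = -14*l*x + 14*l + 3*x^2 - 4*x - 8
(4) = 2
(5) = 6*u + 10*sqrt(2)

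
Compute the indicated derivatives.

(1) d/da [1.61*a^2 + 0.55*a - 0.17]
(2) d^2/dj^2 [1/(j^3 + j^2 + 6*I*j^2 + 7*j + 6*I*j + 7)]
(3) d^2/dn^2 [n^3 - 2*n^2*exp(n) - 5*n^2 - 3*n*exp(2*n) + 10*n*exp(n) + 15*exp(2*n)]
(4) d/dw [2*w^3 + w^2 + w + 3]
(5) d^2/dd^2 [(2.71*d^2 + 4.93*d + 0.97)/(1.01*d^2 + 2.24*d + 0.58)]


(1) = 3.22*a + 0.55
(2) = 2*(-(3*j + 1 + 6*I)*(j^3 + j^2 + 6*I*j^2 + 7*j + 6*I*j + 7) + (3*j^2 + 2*j + 12*I*j + 7 + 6*I)^2)/(j^3 + j^2 + 6*I*j^2 + 7*j + 6*I*j + 7)^3
(3) = -2*n^2*exp(n) - 12*n*exp(2*n) + 2*n*exp(n) + 6*n + 48*exp(2*n) + 16*exp(n) - 10
(4) = 6*w^2 + 2*w + 1
(5) = (-2.204022*d^3 - 3.588126*d^2 - 4.160796*d - 2.389132)/(1.030301*d^6 + 6.855072*d^5 + 16.978302*d^4 + 19.112576*d^3 + 9.749916*d^2 + 2.260608*d + 0.195112)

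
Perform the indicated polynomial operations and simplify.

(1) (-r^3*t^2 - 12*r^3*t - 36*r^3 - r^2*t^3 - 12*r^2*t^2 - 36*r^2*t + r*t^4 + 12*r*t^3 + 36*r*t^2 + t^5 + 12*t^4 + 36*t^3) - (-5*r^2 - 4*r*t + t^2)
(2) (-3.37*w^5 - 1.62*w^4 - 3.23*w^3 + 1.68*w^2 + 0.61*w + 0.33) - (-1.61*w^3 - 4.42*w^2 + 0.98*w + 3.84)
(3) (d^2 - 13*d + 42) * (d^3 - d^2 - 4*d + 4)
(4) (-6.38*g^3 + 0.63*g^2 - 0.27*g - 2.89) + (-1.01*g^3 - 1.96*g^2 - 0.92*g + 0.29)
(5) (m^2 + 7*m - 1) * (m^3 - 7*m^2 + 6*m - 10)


(1) = -r^3*t^2 - 12*r^3*t - 36*r^3 - r^2*t^3 - 12*r^2*t^2 - 36*r^2*t + 5*r^2 + r*t^4 + 12*r*t^3 + 36*r*t^2 + 4*r*t + t^5 + 12*t^4 + 36*t^3 - t^2
(2) = -3.37*w^5 - 1.62*w^4 - 1.62*w^3 + 6.1*w^2 - 0.37*w - 3.51
(3) = d^5 - 14*d^4 + 51*d^3 + 14*d^2 - 220*d + 168
(4) = -7.39*g^3 - 1.33*g^2 - 1.19*g - 2.6
(5) = m^5 - 44*m^3 + 39*m^2 - 76*m + 10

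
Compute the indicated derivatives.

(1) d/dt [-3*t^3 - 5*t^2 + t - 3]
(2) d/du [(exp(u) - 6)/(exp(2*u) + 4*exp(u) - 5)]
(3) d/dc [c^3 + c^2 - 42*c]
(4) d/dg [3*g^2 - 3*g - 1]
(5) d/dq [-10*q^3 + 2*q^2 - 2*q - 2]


(1) = -9*t^2 - 10*t + 1
(2) = (-2*(exp(u) - 6)*(exp(u) + 2) + exp(2*u) + 4*exp(u) - 5)*exp(u)/(exp(2*u) + 4*exp(u) - 5)^2
(3) = 3*c^2 + 2*c - 42
(4) = 6*g - 3
(5) = -30*q^2 + 4*q - 2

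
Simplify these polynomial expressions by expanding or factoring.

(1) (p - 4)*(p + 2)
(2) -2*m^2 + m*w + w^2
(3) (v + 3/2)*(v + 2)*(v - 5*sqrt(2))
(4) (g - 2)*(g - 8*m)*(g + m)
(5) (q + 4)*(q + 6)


(1) = p^2 - 2*p - 8
(2) = (-m + w)*(2*m + w)
(3) = v^3 - 5*sqrt(2)*v^2 + 7*v^2/2 - 35*sqrt(2)*v/2 + 3*v - 15*sqrt(2)
(4) = g^3 - 7*g^2*m - 2*g^2 - 8*g*m^2 + 14*g*m + 16*m^2
(5) = q^2 + 10*q + 24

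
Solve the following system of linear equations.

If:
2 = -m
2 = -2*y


Then:
m = -2
y = -1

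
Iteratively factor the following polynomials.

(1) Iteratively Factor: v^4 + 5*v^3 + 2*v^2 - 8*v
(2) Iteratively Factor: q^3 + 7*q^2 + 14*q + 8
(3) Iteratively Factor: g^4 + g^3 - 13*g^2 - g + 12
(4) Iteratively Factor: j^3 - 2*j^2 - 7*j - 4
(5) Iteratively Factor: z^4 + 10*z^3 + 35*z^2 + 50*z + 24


(1) = (v + 2)*(v^3 + 3*v^2 - 4*v) = v*(v + 2)*(v^2 + 3*v - 4) = v*(v + 2)*(v + 4)*(v - 1)
(2) = (q + 4)*(q^2 + 3*q + 2) = (q + 1)*(q + 4)*(q + 2)
(3) = (g - 1)*(g^3 + 2*g^2 - 11*g - 12) = (g - 1)*(g + 1)*(g^2 + g - 12) = (g - 3)*(g - 1)*(g + 1)*(g + 4)
(4) = (j - 4)*(j^2 + 2*j + 1) = (j - 4)*(j + 1)*(j + 1)
(5) = (z + 2)*(z^3 + 8*z^2 + 19*z + 12) = (z + 2)*(z + 4)*(z^2 + 4*z + 3) = (z + 2)*(z + 3)*(z + 4)*(z + 1)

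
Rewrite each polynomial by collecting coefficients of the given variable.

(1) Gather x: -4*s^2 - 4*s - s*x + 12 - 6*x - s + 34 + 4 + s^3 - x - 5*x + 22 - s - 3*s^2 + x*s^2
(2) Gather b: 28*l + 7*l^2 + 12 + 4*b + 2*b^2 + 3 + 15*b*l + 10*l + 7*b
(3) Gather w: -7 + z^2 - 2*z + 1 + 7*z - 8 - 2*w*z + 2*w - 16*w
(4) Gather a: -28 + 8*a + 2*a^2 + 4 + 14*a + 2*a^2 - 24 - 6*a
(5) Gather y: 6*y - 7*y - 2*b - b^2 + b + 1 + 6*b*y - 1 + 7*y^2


(1) = s^3 - 7*s^2 - 6*s + x*(s^2 - s - 12) + 72
(2) = 2*b^2 + b*(15*l + 11) + 7*l^2 + 38*l + 15
(3) = w*(-2*z - 14) + z^2 + 5*z - 14
(4) = 4*a^2 + 16*a - 48
(5) = -b^2 - b + 7*y^2 + y*(6*b - 1)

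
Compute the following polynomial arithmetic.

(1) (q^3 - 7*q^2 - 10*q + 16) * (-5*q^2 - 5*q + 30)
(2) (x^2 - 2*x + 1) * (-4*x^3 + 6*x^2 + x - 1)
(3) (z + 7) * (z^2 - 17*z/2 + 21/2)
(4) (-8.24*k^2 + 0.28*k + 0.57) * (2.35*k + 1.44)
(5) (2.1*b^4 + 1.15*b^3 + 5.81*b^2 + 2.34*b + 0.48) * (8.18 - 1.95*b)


(1) = -5*q^5 + 30*q^4 + 115*q^3 - 240*q^2 - 380*q + 480
(2) = -4*x^5 + 14*x^4 - 15*x^3 + 3*x^2 + 3*x - 1
(3) = z^3 - 3*z^2/2 - 49*z + 147/2
(4) = -19.364*k^3 - 11.2076*k^2 + 1.7427*k + 0.8208
(5) = -4.095*b^5 + 14.9355*b^4 - 1.9225*b^3 + 42.9628*b^2 + 18.2052*b + 3.9264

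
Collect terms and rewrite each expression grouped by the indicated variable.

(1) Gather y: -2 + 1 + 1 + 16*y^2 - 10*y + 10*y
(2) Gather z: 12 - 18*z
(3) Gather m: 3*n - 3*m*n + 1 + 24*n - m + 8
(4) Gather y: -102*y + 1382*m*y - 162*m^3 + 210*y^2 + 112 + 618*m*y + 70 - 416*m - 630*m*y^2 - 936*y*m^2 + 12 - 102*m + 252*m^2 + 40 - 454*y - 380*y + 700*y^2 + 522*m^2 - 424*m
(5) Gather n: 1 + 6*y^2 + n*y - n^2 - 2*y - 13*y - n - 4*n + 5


(1) = 16*y^2
(2) = 12 - 18*z
(3) = m*(-3*n - 1) + 27*n + 9
(4) = -162*m^3 + 774*m^2 - 942*m + y^2*(910 - 630*m) + y*(-936*m^2 + 2000*m - 936) + 234
(5) = -n^2 + n*(y - 5) + 6*y^2 - 15*y + 6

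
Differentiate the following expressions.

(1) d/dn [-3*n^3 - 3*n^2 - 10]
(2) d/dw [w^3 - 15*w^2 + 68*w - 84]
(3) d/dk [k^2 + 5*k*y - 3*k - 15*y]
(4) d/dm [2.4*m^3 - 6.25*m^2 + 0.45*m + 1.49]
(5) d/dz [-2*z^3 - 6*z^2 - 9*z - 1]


(1) = 3*n*(-3*n - 2)
(2) = 3*w^2 - 30*w + 68
(3) = 2*k + 5*y - 3
(4) = 7.2*m^2 - 12.5*m + 0.45
(5) = -6*z^2 - 12*z - 9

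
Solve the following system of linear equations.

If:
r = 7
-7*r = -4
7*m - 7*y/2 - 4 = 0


Then:
No Solution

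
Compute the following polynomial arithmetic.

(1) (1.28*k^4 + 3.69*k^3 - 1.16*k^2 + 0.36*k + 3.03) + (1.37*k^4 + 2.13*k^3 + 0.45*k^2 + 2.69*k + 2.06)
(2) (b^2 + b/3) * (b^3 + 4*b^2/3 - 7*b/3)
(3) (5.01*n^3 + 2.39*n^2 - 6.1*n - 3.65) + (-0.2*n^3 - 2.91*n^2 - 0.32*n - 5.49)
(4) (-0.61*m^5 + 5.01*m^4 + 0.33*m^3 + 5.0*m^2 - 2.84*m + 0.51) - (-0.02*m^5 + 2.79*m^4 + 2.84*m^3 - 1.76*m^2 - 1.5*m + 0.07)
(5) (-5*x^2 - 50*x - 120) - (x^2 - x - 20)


(1) = 2.65*k^4 + 5.82*k^3 - 0.71*k^2 + 3.05*k + 5.09
(2) = b^5 + 5*b^4/3 - 17*b^3/9 - 7*b^2/9
(3) = 4.81*n^3 - 0.52*n^2 - 6.42*n - 9.14
(4) = -0.59*m^5 + 2.22*m^4 - 2.51*m^3 + 6.76*m^2 - 1.34*m + 0.44
(5) = -6*x^2 - 49*x - 100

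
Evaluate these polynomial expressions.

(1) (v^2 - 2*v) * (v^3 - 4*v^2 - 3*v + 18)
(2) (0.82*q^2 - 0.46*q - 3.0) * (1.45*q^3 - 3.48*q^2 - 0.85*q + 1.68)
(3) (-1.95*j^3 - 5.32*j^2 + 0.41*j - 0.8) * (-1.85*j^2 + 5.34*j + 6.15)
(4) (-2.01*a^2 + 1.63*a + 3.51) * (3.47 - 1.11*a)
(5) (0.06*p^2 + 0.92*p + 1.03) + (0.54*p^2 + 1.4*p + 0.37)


(1) = v^5 - 6*v^4 + 5*v^3 + 24*v^2 - 36*v
(2) = 1.189*q^5 - 3.5206*q^4 - 3.4462*q^3 + 12.2086*q^2 + 1.7772*q - 5.04
(3) = 3.6075*j^5 - 0.571*j^4 - 41.1598*j^3 - 29.0486*j^2 - 1.7505*j - 4.92
(4) = 2.2311*a^3 - 8.784*a^2 + 1.76*a + 12.1797
(5) = 0.6*p^2 + 2.32*p + 1.4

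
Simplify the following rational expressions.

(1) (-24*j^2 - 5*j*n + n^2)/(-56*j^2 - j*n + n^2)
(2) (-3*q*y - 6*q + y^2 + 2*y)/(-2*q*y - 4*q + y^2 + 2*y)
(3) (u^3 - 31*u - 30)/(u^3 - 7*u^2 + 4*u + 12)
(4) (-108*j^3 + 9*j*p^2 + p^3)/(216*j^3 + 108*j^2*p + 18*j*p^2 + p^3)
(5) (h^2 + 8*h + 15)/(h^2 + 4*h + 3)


(1) = (3*j + n)/(7*j + n)
(2) = (-3*q + y)/(-2*q + y)
(3) = (u + 5)/(u - 2)
(4) = (-3*j + p)/(6*j + p)
(5) = (h + 5)/(h + 1)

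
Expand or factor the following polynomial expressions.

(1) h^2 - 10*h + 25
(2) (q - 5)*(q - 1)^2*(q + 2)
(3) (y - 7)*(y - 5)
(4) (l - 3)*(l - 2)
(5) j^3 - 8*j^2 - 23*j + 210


(1) = (h - 5)^2
(2) = q^4 - 5*q^3 - 3*q^2 + 17*q - 10
(3) = y^2 - 12*y + 35
(4) = l^2 - 5*l + 6
(5) = (j - 7)*(j - 6)*(j + 5)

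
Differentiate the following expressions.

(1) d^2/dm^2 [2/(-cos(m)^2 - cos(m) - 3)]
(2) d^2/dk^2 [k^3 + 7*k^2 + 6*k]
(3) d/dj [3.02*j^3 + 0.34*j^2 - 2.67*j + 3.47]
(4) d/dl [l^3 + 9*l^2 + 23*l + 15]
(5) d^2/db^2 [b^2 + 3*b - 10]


(1) = 2*(4*(1 - cos(m)^2)^2 - 9*cos(m)^2 - 27*cos(m)/4 + 3*cos(3*m)/4)/(cos(m)^2 + cos(m) + 3)^3
(2) = 6*k + 14
(3) = 9.06*j^2 + 0.68*j - 2.67
(4) = 3*l^2 + 18*l + 23
(5) = 2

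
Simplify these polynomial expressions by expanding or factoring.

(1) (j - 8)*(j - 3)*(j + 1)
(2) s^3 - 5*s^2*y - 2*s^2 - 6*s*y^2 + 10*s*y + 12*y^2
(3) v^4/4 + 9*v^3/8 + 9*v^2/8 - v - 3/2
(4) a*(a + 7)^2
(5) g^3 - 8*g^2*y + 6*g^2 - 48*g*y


(1) = j^3 - 10*j^2 + 13*j + 24
(2) = (s - 2)*(s - 6*y)*(s + y)
(3) = (v/4 + 1/2)*(v - 1)*(v + 3/2)*(v + 2)
(4) = a^3 + 14*a^2 + 49*a
(5) = g*(g + 6)*(g - 8*y)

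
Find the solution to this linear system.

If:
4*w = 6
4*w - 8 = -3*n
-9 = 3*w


Then:
No Solution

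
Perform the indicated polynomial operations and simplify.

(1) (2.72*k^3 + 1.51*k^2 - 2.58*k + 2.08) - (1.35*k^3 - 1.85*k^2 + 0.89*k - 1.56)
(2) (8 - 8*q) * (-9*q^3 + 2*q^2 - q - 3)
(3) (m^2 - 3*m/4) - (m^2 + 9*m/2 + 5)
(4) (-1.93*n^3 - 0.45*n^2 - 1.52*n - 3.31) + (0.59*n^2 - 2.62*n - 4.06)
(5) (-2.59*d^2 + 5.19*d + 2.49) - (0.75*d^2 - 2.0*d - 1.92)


(1) = 1.37*k^3 + 3.36*k^2 - 3.47*k + 3.64
(2) = 72*q^4 - 88*q^3 + 24*q^2 + 16*q - 24
(3) = -21*m/4 - 5
(4) = -1.93*n^3 + 0.14*n^2 - 4.14*n - 7.37
(5) = -3.34*d^2 + 7.19*d + 4.41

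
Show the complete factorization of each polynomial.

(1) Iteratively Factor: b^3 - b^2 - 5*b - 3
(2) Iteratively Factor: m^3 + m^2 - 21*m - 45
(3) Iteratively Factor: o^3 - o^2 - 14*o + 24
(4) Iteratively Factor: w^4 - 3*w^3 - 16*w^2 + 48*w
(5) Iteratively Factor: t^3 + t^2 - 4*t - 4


(1) = (b + 1)*(b^2 - 2*b - 3) = (b + 1)^2*(b - 3)
(2) = (m + 3)*(m^2 - 2*m - 15) = (m + 3)^2*(m - 5)
(3) = (o - 2)*(o^2 + o - 12) = (o - 2)*(o + 4)*(o - 3)
(4) = (w - 4)*(w^3 + w^2 - 12*w) = (w - 4)*(w - 3)*(w^2 + 4*w) = (w - 4)*(w - 3)*(w + 4)*(w)
(5) = (t - 2)*(t^2 + 3*t + 2) = (t - 2)*(t + 1)*(t + 2)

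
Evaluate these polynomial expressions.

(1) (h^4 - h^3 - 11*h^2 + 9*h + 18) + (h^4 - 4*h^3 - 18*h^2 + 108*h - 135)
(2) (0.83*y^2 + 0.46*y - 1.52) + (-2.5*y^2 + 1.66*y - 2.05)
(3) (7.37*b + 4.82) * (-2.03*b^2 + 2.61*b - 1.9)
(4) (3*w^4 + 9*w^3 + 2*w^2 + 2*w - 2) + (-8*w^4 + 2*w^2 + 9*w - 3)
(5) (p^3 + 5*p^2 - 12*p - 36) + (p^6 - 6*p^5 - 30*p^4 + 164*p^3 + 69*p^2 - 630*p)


(1) = 2*h^4 - 5*h^3 - 29*h^2 + 117*h - 117
(2) = -1.67*y^2 + 2.12*y - 3.57
(3) = -14.9611*b^3 + 9.4511*b^2 - 1.4228*b - 9.158
(4) = -5*w^4 + 9*w^3 + 4*w^2 + 11*w - 5
(5) = p^6 - 6*p^5 - 30*p^4 + 165*p^3 + 74*p^2 - 642*p - 36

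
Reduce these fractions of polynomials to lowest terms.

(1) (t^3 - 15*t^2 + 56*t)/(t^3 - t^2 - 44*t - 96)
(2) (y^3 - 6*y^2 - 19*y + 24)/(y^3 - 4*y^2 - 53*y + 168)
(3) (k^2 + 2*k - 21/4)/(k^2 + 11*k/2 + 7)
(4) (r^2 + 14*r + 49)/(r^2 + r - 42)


(1) = (t^2 - 7*t)/(t^2 + 7*t + 12)
(2) = (y^2 + 2*y - 3)/(y^2 + 4*y - 21)
(3) = (2*k - 3)/(2*k + 4)
(4) = (r + 7)/(r - 6)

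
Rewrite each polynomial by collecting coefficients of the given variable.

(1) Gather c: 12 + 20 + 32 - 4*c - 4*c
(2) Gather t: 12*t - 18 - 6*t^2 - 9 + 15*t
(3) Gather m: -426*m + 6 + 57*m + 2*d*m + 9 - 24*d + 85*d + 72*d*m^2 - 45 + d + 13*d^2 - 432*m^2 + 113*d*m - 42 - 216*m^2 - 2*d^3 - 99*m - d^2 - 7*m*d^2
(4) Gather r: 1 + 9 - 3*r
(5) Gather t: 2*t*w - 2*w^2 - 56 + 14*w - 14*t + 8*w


(1) = 64 - 8*c
(2) = -6*t^2 + 27*t - 27
(3) = -2*d^3 + 12*d^2 + 62*d + m^2*(72*d - 648) + m*(-7*d^2 + 115*d - 468) - 72
(4) = 10 - 3*r
(5) = t*(2*w - 14) - 2*w^2 + 22*w - 56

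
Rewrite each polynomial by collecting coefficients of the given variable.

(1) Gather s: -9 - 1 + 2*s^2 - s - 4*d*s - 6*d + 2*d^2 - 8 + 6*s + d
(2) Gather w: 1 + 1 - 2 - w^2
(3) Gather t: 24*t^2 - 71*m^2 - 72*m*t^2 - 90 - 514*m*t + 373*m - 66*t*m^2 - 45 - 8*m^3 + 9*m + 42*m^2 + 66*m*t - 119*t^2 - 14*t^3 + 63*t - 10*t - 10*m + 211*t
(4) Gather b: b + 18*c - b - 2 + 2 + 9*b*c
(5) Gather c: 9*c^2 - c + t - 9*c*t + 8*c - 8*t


(1) = 2*d^2 - 5*d + 2*s^2 + s*(5 - 4*d) - 18
(2) = -w^2
(3) = -8*m^3 - 29*m^2 + 372*m - 14*t^3 + t^2*(-72*m - 95) + t*(-66*m^2 - 448*m + 264) - 135
(4) = 9*b*c + 18*c
(5) = 9*c^2 + c*(7 - 9*t) - 7*t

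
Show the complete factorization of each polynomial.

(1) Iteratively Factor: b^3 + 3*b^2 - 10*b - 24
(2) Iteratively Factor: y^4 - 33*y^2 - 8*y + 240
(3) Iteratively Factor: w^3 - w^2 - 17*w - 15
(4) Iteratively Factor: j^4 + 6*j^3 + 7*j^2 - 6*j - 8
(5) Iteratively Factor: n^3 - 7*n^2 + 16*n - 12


(1) = (b + 2)*(b^2 + b - 12) = (b + 2)*(b + 4)*(b - 3)
(2) = (y - 5)*(y^3 + 5*y^2 - 8*y - 48) = (y - 5)*(y + 4)*(y^2 + y - 12) = (y - 5)*(y - 3)*(y + 4)*(y + 4)
(3) = (w + 1)*(w^2 - 2*w - 15) = (w - 5)*(w + 1)*(w + 3)
(4) = (j + 2)*(j^3 + 4*j^2 - j - 4) = (j + 2)*(j + 4)*(j^2 - 1) = (j - 1)*(j + 2)*(j + 4)*(j + 1)
(5) = (n - 3)*(n^2 - 4*n + 4) = (n - 3)*(n - 2)*(n - 2)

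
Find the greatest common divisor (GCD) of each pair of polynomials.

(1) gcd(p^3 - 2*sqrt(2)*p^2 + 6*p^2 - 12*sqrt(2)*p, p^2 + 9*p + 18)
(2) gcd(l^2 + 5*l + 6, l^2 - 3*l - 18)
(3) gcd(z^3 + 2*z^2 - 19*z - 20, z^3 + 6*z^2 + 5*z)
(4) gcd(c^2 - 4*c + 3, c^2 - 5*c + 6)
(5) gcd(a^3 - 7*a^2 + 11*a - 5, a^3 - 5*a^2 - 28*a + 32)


(1) = p + 6
(2) = l + 3
(3) = gcd((z - 4)*(z + 1)*(z + 5), z*(z + 1)*(z + 5)) = z^2 + 6*z + 5
(4) = c - 3
(5) = gcd((a - 5)*(a - 1)^2, (a - 8)*(a - 1)*(a + 4)) = a - 1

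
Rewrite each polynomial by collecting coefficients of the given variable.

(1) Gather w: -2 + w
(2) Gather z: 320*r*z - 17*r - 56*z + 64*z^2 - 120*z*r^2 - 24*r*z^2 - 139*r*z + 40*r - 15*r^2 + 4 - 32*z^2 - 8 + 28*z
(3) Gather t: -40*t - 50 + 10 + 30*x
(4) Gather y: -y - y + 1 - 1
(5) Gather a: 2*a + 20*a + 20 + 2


(1) = w - 2
(2) = -15*r^2 + 23*r + z^2*(32 - 24*r) + z*(-120*r^2 + 181*r - 28) - 4
(3) = -40*t + 30*x - 40
(4) = -2*y
(5) = 22*a + 22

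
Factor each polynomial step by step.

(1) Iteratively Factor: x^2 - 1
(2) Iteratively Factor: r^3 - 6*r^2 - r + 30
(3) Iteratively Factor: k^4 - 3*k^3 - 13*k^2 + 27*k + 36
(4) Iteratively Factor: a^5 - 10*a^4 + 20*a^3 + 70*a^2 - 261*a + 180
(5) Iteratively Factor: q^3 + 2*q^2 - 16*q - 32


(1) = (x + 1)*(x - 1)
(2) = (r - 5)*(r^2 - r - 6) = (r - 5)*(r + 2)*(r - 3)
(3) = (k + 3)*(k^3 - 6*k^2 + 5*k + 12) = (k - 4)*(k + 3)*(k^2 - 2*k - 3) = (k - 4)*(k + 1)*(k + 3)*(k - 3)
(4) = (a - 4)*(a^4 - 6*a^3 - 4*a^2 + 54*a - 45) = (a - 4)*(a - 1)*(a^3 - 5*a^2 - 9*a + 45) = (a - 4)*(a - 1)*(a + 3)*(a^2 - 8*a + 15) = (a - 4)*(a - 3)*(a - 1)*(a + 3)*(a - 5)
(5) = (q - 4)*(q^2 + 6*q + 8) = (q - 4)*(q + 4)*(q + 2)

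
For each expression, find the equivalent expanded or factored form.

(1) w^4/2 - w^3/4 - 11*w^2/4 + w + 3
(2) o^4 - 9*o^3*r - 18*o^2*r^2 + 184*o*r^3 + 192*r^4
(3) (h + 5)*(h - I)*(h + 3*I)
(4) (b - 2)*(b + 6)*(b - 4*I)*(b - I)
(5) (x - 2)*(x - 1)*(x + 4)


(1) = (w/2 + 1)*(w - 2)*(w - 3/2)*(w + 1)
(2) = (o - 8*r)*(o - 6*r)*(o + r)*(o + 4*r)
(3) = h^3 + 5*h^2 + 2*I*h^2 + 3*h + 10*I*h + 15
(4) = b^4 + 4*b^3 - 5*I*b^3 - 16*b^2 - 20*I*b^2 - 16*b + 60*I*b + 48
(5) = x^3 + x^2 - 10*x + 8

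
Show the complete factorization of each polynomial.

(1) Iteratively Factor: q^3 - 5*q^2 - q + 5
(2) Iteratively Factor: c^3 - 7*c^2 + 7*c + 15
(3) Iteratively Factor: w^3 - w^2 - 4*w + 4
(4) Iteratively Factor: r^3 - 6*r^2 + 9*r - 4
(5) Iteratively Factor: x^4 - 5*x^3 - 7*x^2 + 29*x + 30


(1) = (q - 5)*(q^2 - 1) = (q - 5)*(q + 1)*(q - 1)
(2) = (c - 3)*(c^2 - 4*c - 5) = (c - 5)*(c - 3)*(c + 1)
(3) = (w - 2)*(w^2 + w - 2) = (w - 2)*(w + 2)*(w - 1)
(4) = (r - 1)*(r^2 - 5*r + 4) = (r - 4)*(r - 1)*(r - 1)
(5) = (x - 5)*(x^3 - 7*x - 6) = (x - 5)*(x + 2)*(x^2 - 2*x - 3) = (x - 5)*(x + 1)*(x + 2)*(x - 3)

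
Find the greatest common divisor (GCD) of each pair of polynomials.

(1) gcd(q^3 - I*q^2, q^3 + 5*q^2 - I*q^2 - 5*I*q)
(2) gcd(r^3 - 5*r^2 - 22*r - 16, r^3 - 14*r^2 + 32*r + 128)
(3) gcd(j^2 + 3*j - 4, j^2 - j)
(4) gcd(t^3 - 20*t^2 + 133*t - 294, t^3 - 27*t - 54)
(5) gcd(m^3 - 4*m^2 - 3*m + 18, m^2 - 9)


(1) = q^2 - I*q
(2) = r^2 - 6*r - 16
(3) = j - 1
(4) = gcd((t - 7)^2*(t - 6), (t - 6)*(t + 3)^2) = t - 6
(5) = m - 3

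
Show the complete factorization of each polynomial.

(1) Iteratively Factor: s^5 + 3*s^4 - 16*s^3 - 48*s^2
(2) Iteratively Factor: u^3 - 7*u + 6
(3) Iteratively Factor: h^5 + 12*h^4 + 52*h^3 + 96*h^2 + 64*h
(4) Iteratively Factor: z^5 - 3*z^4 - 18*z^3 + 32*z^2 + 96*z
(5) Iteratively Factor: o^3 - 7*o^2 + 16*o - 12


(1) = (s + 3)*(s^4 - 16*s^2) = (s - 4)*(s + 3)*(s^3 + 4*s^2) = s*(s - 4)*(s + 3)*(s^2 + 4*s) = s*(s - 4)*(s + 3)*(s + 4)*(s)
(2) = (u + 3)*(u^2 - 3*u + 2) = (u - 2)*(u + 3)*(u - 1)
(3) = (h + 2)*(h^4 + 10*h^3 + 32*h^2 + 32*h) = (h + 2)*(h + 4)*(h^3 + 6*h^2 + 8*h) = h*(h + 2)*(h + 4)*(h^2 + 6*h + 8) = h*(h + 2)^2*(h + 4)*(h + 4)
(4) = (z - 4)*(z^4 + z^3 - 14*z^2 - 24*z) = z*(z - 4)*(z^3 + z^2 - 14*z - 24) = z*(z - 4)^2*(z^2 + 5*z + 6) = z*(z - 4)^2*(z + 2)*(z + 3)
(5) = (o - 3)*(o^2 - 4*o + 4) = (o - 3)*(o - 2)*(o - 2)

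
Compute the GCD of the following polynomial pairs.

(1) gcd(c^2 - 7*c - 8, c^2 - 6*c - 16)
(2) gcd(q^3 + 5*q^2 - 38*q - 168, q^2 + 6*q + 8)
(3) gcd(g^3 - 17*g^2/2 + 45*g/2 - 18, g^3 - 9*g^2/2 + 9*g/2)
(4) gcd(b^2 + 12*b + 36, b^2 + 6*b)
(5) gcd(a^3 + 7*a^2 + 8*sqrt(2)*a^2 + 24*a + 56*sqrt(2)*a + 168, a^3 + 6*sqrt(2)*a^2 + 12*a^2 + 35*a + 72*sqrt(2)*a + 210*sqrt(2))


(1) = c - 8
(2) = q + 4
(3) = g^2 - 9*g/2 + 9/2
(4) = gcd((b + 6)^2, b*(b + 6)) = b + 6
(5) = a^2 + a*(7 + 6*sqrt(2)) + 42*sqrt(2)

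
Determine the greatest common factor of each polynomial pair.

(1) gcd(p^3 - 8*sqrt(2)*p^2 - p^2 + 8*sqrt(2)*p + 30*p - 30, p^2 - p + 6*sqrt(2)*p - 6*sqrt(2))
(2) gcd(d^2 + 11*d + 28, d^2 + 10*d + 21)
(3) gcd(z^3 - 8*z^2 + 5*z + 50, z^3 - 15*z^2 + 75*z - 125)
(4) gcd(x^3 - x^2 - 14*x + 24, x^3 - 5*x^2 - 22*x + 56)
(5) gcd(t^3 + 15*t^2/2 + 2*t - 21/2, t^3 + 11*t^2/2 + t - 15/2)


(1) = p - 1
(2) = d + 7
(3) = gcd((z - 5)^2*(z + 2), (z - 5)^3) = z^2 - 10*z + 25
(4) = gcd((x - 3)*(x - 2)*(x + 4), (x - 7)*(x - 2)*(x + 4)) = x^2 + 2*x - 8
(5) = t^2 + t/2 - 3/2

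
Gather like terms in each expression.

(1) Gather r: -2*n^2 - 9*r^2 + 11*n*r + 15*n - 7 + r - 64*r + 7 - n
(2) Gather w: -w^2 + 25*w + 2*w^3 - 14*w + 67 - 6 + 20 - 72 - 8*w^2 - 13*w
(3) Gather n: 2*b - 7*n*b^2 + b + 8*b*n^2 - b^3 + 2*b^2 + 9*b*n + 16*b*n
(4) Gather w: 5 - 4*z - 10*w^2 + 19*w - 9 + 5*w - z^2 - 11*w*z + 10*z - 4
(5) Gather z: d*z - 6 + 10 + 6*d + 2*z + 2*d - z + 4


(1) = -2*n^2 + 14*n - 9*r^2 + r*(11*n - 63)
(2) = 2*w^3 - 9*w^2 - 2*w + 9
(3) = -b^3 + 2*b^2 + 8*b*n^2 + 3*b + n*(-7*b^2 + 25*b)
(4) = -10*w^2 + w*(24 - 11*z) - z^2 + 6*z - 8
(5) = 8*d + z*(d + 1) + 8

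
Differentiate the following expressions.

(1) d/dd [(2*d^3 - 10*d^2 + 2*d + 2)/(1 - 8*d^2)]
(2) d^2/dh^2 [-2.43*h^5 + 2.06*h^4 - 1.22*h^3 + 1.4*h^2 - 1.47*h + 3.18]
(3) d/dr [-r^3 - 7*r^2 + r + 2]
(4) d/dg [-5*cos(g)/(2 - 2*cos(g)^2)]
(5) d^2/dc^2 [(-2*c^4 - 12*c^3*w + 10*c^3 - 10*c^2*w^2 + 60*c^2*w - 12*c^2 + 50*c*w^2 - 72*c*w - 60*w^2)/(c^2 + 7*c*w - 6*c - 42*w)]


(1) = 2*(-8*d^4 + 11*d^2 + 6*d + 1)/(64*d^4 - 16*d^2 + 1)
(2) = -48.6*h^3 + 24.72*h^2 - 7.32*h + 2.8
(3) = -3*r^2 - 14*r + 1
(4) = 5*(cos(g)^2 + 1)/(2*sin(g)^3)
(5) = 4*(-c^6 - 21*c^5*w + 18*c^5 - 147*c^4*w^2 + 378*c^4*w - 108*c^4 - 259*c^3*w^3 + 2634*c^3*w^2 - 2256*c^3*w + 144*c^3 + 4662*c^2*w^3 - 15840*c^2*w^2 + 3024*c^2*w - 29232*c*w^3 + 22464*c*w^2 - 2940*w^4 + 37296*w^3 - 2592*w^2)/(c^6 + 21*c^5*w - 18*c^5 + 147*c^4*w^2 - 378*c^4*w + 108*c^4 + 343*c^3*w^3 - 2646*c^3*w^2 + 2268*c^3*w - 216*c^3 - 6174*c^2*w^3 + 15876*c^2*w^2 - 4536*c^2*w + 37044*c*w^3 - 31752*c*w^2 - 74088*w^3)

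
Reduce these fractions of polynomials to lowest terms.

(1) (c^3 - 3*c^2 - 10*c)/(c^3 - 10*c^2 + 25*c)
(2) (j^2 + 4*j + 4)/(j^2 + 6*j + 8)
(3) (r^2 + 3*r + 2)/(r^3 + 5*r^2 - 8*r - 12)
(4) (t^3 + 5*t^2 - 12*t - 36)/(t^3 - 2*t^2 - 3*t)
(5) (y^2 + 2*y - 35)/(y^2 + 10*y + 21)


(1) = (c + 2)/(c - 5)
(2) = (j + 2)/(j + 4)
(3) = (r + 2)/(r^2 + 4*r - 12)
(4) = (t^2 + 8*t + 12)/(t^2 + t)
(5) = (y - 5)/(y + 3)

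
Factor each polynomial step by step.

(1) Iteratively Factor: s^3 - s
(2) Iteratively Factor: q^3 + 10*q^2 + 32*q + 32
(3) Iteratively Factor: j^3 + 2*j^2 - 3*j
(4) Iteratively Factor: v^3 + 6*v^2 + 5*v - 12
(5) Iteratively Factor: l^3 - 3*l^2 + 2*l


(1) = (s - 1)*(s^2 + s) = s*(s - 1)*(s + 1)
(2) = (q + 4)*(q^2 + 6*q + 8) = (q + 4)^2*(q + 2)
(3) = (j - 1)*(j^2 + 3*j) = j*(j - 1)*(j + 3)
(4) = (v + 4)*(v^2 + 2*v - 3) = (v - 1)*(v + 4)*(v + 3)
(5) = (l - 2)*(l^2 - l) = l*(l - 2)*(l - 1)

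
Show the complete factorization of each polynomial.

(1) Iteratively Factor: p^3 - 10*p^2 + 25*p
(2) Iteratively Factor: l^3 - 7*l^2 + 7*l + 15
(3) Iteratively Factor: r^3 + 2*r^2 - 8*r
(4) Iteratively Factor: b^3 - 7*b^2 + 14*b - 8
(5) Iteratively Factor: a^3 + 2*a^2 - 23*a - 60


(1) = (p - 5)*(p^2 - 5*p) = p*(p - 5)*(p - 5)
(2) = (l - 3)*(l^2 - 4*l - 5) = (l - 5)*(l - 3)*(l + 1)
(3) = (r)*(r^2 + 2*r - 8) = r*(r + 4)*(r - 2)
(4) = (b - 2)*(b^2 - 5*b + 4) = (b - 2)*(b - 1)*(b - 4)
(5) = (a + 3)*(a^2 - a - 20) = (a - 5)*(a + 3)*(a + 4)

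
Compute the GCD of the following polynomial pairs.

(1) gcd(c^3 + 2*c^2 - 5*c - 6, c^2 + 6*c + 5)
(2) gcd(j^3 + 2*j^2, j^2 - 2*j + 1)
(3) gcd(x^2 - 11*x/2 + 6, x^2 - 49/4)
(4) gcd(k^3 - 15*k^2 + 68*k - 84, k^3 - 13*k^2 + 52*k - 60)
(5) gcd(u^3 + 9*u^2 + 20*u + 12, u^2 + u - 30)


(1) = gcd((c - 2)*(c + 1)*(c + 3), (c + 1)*(c + 5)) = c + 1
(2) = 1
(3) = gcd((x - 4)*(x - 3/2), (x - 7/2)*(x + 7/2)) = 1
(4) = gcd((k - 7)*(k - 6)*(k - 2), (k - 6)*(k - 5)*(k - 2)) = k^2 - 8*k + 12
(5) = u + 6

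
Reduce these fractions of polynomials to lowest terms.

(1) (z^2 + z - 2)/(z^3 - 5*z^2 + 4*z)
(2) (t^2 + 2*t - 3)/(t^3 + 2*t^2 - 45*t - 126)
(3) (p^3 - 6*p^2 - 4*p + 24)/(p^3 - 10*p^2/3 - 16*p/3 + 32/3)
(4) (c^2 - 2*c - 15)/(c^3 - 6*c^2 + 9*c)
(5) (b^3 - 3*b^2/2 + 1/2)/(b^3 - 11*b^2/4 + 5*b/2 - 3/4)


(1) = (z + 2)/(z^2 - 4*z)
(2) = (t - 1)/(t^2 - t - 42)
(3) = (3*p^2 - 24*p + 36)/(3*p^2 - 16*p + 16)
(4) = (c^2 - 2*c - 15)/(c^3 - 6*c^2 + 9*c)
(5) = (4*b + 2)/(4*b - 3)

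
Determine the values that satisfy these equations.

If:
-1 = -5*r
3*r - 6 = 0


Then:
No Solution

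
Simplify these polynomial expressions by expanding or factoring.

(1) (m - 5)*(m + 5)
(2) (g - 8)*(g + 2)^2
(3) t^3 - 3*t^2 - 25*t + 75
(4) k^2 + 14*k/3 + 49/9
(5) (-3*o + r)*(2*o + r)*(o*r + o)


(1) = m^2 - 25
(2) = g^3 - 4*g^2 - 28*g - 32
(3) = (t - 5)*(t - 3)*(t + 5)
(4) = (k + 7/3)^2
(5) = -6*o^3*r - 6*o^3 - o^2*r^2 - o^2*r + o*r^3 + o*r^2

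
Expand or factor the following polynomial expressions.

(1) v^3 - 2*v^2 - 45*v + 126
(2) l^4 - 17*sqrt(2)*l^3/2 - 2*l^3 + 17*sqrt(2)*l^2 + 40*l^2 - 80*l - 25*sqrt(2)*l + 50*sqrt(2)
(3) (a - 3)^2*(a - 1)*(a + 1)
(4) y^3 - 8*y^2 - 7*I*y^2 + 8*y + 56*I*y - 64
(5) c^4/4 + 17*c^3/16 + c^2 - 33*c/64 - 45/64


(1) = (v - 6)*(v - 3)*(v + 7)
(2) = (l - 2)*(l - 5*sqrt(2))*(l - 5*sqrt(2)/2)*(l - sqrt(2))
(3) = a^4 - 6*a^3 + 8*a^2 + 6*a - 9
(4) = (y - 8)*(y - 8*I)*(y + I)
(5) = (c/4 + 1/4)*(c - 3/4)*(c + 3/2)*(c + 5/2)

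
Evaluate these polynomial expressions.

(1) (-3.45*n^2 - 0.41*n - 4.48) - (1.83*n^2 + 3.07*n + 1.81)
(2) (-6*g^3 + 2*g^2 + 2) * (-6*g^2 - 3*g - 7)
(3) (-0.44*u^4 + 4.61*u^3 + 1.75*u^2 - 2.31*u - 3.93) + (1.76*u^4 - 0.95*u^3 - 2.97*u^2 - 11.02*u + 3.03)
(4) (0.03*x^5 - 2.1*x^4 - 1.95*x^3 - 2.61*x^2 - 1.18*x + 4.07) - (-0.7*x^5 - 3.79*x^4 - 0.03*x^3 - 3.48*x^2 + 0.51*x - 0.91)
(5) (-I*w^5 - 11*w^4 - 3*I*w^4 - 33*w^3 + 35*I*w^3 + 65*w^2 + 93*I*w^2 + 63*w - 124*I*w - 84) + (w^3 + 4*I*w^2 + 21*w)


(1) = -5.28*n^2 - 3.48*n - 6.29
(2) = 36*g^5 + 6*g^4 + 36*g^3 - 26*g^2 - 6*g - 14
(3) = 1.32*u^4 + 3.66*u^3 - 1.22*u^2 - 13.33*u - 0.9
(4) = 0.73*x^5 + 1.69*x^4 - 1.92*x^3 + 0.87*x^2 - 1.69*x + 4.98
(5) = -I*w^5 - 11*w^4 - 3*I*w^4 - 32*w^3 + 35*I*w^3 + 65*w^2 + 97*I*w^2 + 84*w - 124*I*w - 84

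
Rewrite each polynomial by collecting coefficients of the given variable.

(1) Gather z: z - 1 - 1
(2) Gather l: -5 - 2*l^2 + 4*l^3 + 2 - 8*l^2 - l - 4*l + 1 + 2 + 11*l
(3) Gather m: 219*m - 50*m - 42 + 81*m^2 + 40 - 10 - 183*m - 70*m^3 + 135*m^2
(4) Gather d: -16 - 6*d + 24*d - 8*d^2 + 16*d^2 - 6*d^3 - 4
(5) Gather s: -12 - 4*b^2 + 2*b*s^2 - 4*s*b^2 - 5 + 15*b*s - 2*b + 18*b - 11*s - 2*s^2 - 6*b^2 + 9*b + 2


(1) = z - 2
(2) = 4*l^3 - 10*l^2 + 6*l
(3) = -70*m^3 + 216*m^2 - 14*m - 12
(4) = -6*d^3 + 8*d^2 + 18*d - 20
(5) = -10*b^2 + 25*b + s^2*(2*b - 2) + s*(-4*b^2 + 15*b - 11) - 15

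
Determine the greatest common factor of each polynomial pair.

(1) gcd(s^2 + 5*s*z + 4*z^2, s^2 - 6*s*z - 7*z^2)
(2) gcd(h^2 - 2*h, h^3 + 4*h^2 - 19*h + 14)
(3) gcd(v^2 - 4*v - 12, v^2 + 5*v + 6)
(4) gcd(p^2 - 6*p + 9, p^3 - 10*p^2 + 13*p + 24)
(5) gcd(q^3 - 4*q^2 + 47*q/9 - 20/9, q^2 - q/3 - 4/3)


(1) = gcd((s + z)*(s + 4*z), (s - 7*z)*(s + z)) = s + z
(2) = h - 2
(3) = v + 2
(4) = gcd((p - 3)^2, (p - 8)*(p - 3)*(p + 1)) = p - 3
(5) = q - 4/3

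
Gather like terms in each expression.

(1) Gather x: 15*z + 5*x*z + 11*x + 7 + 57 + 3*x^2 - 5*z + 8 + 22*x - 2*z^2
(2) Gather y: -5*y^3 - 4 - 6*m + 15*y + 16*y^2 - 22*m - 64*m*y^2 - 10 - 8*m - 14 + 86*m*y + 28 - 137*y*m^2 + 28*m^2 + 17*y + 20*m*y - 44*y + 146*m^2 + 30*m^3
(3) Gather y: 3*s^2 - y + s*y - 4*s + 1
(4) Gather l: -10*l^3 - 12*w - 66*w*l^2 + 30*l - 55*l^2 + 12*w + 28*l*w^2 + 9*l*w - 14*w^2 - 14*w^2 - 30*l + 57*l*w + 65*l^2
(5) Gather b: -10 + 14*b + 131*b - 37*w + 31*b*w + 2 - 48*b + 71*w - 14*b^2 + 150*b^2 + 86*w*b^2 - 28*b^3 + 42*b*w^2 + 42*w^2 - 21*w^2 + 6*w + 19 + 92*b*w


(1) = 3*x^2 + x*(5*z + 33) - 2*z^2 + 10*z + 72
(2) = 30*m^3 + 174*m^2 - 36*m - 5*y^3 + y^2*(16 - 64*m) + y*(-137*m^2 + 106*m - 12)
(3) = 3*s^2 - 4*s + y*(s - 1) + 1
(4) = -10*l^3 + l^2*(10 - 66*w) + l*(28*w^2 + 66*w) - 28*w^2
(5) = -28*b^3 + b^2*(86*w + 136) + b*(42*w^2 + 123*w + 97) + 21*w^2 + 40*w + 11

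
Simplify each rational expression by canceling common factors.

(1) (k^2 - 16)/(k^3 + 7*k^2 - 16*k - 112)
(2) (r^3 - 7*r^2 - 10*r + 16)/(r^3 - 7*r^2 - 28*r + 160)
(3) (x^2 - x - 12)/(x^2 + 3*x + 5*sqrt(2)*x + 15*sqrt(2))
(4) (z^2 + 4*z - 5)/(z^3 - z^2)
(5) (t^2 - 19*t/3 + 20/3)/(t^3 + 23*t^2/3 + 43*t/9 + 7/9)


(1) = 1/(k + 7)
(2) = (r^2 + r - 2)/(r^2 + r - 20)
(3) = (x - 4)/(x + 5*sqrt(2))
(4) = (z + 5)/z^2
(5) = (9*t^2 - 57*t + 60)/(9*t^3 + 69*t^2 + 43*t + 7)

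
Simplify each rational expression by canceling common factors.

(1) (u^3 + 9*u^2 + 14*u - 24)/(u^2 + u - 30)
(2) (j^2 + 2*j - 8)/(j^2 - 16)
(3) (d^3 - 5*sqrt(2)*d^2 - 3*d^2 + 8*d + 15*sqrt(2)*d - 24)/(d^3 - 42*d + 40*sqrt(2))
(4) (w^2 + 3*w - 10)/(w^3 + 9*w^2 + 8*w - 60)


(1) = (u^2 + 3*u - 4)/(u - 5)
(2) = (j - 2)/(j - 4)
(3) = (d - 3)/(d + 5*sqrt(2))
(4) = 1/(w + 6)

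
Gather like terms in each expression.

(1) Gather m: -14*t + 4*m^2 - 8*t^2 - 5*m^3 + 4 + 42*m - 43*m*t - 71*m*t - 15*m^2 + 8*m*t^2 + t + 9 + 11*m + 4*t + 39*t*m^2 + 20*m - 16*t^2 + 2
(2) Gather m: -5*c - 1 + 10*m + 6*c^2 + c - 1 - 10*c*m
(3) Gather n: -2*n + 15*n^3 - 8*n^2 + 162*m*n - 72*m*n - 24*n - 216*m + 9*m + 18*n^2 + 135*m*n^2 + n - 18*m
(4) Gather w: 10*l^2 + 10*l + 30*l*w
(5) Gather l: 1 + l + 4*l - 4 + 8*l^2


(1) = -5*m^3 + m^2*(39*t - 11) + m*(8*t^2 - 114*t + 73) - 24*t^2 - 9*t + 15
(2) = 6*c^2 - 4*c + m*(10 - 10*c) - 2
(3) = -225*m + 15*n^3 + n^2*(135*m + 10) + n*(90*m - 25)
(4) = 10*l^2 + 30*l*w + 10*l
(5) = 8*l^2 + 5*l - 3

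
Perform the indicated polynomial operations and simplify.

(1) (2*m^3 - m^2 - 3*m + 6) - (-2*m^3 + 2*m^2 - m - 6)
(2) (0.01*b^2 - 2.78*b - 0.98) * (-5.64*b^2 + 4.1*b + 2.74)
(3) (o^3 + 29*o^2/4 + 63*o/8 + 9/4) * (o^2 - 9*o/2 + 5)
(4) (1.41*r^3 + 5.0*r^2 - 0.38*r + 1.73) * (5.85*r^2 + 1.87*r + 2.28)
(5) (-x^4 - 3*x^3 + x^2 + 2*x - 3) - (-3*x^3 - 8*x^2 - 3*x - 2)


(1) = 4*m^3 - 3*m^2 - 2*m + 12
(2) = -0.0564*b^4 + 15.7202*b^3 - 5.8434*b^2 - 11.6352*b - 2.6852
(3) = o^5 + 11*o^4/4 - 79*o^3/4 + 49*o^2/16 + 117*o/4 + 45/4
(4) = 8.2485*r^5 + 31.8867*r^4 + 10.3418*r^3 + 20.8099*r^2 + 2.3687*r + 3.9444
(5) = -x^4 + 9*x^2 + 5*x - 1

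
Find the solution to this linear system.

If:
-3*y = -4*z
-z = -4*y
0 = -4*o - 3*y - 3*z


Then:
o = 0
y = 0
z = 0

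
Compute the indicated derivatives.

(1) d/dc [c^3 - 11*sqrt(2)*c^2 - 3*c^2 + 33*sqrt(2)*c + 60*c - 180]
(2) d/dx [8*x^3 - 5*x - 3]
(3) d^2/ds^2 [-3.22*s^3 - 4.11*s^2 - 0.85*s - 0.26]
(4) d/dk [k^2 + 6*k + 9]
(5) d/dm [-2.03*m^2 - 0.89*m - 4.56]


(1) = 3*c^2 - 22*sqrt(2)*c - 6*c + 33*sqrt(2) + 60
(2) = 24*x^2 - 5
(3) = -19.32*s - 8.22
(4) = 2*k + 6
(5) = -4.06*m - 0.89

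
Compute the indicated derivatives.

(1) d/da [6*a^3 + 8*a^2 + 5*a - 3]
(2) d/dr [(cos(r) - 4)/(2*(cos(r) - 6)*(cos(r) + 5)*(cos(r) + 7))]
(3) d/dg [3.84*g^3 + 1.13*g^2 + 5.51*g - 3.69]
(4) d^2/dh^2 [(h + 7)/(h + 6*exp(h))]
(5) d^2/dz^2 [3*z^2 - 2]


(1) = 18*a^2 + 16*a + 5
(2) = (cos(r)^3 - 3*cos(r)^2 - 24*cos(r) + 179)*sin(r)/((cos(r) - 6)^2*(cos(r) + 5)^2*(cos(r) + 7)^2)
(3) = 11.52*g^2 + 2.26*g + 5.51
(4) = 2*((h + 7)*(6*exp(h) + 1)^2 - (h + 6*exp(h))*(3*(h + 7)*exp(h) + 6*exp(h) + 1))/(h + 6*exp(h))^3
(5) = 6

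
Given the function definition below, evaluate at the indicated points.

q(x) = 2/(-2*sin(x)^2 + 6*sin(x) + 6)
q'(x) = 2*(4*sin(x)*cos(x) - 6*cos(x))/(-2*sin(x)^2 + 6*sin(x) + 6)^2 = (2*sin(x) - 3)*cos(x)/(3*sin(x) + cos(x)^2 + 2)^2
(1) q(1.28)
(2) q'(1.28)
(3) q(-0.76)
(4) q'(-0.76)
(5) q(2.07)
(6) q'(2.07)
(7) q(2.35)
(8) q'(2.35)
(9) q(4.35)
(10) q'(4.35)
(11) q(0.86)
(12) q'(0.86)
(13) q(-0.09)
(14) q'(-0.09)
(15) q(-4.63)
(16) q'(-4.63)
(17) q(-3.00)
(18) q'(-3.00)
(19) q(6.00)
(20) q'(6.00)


(1) = 0.20
(2) = -0.01
(3) = 2.18
(4) = -15.09
(5) = 0.21
(6) = 0.03
(7) = 0.22
(8) = 0.05
(9) = -1.47
(10) = 3.74
(11) = 0.21
(12) = -0.04
(13) = 0.37
(14) = -0.43
(15) = 0.20
(16) = 0.00
(17) = 0.39
(18) = 0.50
(19) = 0.48
(20) = -0.79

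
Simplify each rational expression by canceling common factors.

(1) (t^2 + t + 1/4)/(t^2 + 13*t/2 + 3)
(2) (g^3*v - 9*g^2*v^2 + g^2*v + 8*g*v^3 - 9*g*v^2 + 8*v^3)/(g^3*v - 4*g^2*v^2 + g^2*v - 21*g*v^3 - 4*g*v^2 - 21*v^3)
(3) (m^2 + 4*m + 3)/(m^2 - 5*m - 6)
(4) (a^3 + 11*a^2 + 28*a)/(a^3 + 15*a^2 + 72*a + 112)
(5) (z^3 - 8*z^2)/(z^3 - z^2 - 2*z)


(1) = (2*t + 1)/(2*t + 12)
(2) = (-g^2 + 9*g*v - 8*v^2)/(-g^2 + 4*g*v + 21*v^2)
(3) = (m + 3)/(m - 6)
(4) = a/(a + 4)
(5) = (z^2 - 8*z)/(z^2 - z - 2)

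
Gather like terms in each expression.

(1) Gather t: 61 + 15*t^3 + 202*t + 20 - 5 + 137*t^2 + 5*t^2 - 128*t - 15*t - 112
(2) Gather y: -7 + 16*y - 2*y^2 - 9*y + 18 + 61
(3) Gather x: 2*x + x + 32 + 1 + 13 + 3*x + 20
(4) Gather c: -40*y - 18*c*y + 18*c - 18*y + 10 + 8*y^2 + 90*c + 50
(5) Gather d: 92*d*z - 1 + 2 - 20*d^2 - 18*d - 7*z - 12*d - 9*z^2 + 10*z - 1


(1) = 15*t^3 + 142*t^2 + 59*t - 36
(2) = -2*y^2 + 7*y + 72
(3) = 6*x + 66
(4) = c*(108 - 18*y) + 8*y^2 - 58*y + 60
(5) = -20*d^2 + d*(92*z - 30) - 9*z^2 + 3*z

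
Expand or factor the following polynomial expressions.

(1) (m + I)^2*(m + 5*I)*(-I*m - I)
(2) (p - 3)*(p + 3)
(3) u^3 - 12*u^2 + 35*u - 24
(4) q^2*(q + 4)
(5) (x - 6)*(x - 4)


(1) = -I*m^4 + 7*m^3 - I*m^3 + 7*m^2 + 11*I*m^2 - 5*m + 11*I*m - 5
(2) = p^2 - 9
(3) = (u - 8)*(u - 3)*(u - 1)
(4) = q^3 + 4*q^2
(5) = x^2 - 10*x + 24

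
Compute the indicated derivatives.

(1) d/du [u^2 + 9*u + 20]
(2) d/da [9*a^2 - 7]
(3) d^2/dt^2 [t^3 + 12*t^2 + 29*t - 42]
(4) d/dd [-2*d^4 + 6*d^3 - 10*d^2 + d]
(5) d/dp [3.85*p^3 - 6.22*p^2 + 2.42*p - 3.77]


(1) = 2*u + 9
(2) = 18*a
(3) = 6*t + 24
(4) = -8*d^3 + 18*d^2 - 20*d + 1
(5) = 11.55*p^2 - 12.44*p + 2.42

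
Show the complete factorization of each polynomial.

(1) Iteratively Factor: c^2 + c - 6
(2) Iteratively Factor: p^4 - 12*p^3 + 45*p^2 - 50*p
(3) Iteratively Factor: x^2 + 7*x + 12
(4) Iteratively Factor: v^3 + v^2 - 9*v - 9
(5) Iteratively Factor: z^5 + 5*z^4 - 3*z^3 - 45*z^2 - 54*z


(1) = (c - 2)*(c + 3)
(2) = (p)*(p^3 - 12*p^2 + 45*p - 50) = p*(p - 5)*(p^2 - 7*p + 10) = p*(p - 5)^2*(p - 2)
(3) = (x + 4)*(x + 3)
(4) = (v + 1)*(v^2 - 9) = (v + 1)*(v + 3)*(v - 3)
(5) = (z + 3)*(z^4 + 2*z^3 - 9*z^2 - 18*z) = z*(z + 3)*(z^3 + 2*z^2 - 9*z - 18) = z*(z - 3)*(z + 3)*(z^2 + 5*z + 6) = z*(z - 3)*(z + 3)^2*(z + 2)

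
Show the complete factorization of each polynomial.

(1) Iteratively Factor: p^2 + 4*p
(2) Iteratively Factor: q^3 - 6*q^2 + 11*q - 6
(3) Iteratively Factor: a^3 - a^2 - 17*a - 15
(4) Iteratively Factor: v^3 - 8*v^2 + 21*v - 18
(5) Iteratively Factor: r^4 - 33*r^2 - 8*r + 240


(1) = (p + 4)*(p)
(2) = (q - 2)*(q^2 - 4*q + 3) = (q - 3)*(q - 2)*(q - 1)
(3) = (a - 5)*(a^2 + 4*a + 3) = (a - 5)*(a + 3)*(a + 1)
(4) = (v - 2)*(v^2 - 6*v + 9) = (v - 3)*(v - 2)*(v - 3)
(5) = (r + 4)*(r^3 - 4*r^2 - 17*r + 60) = (r - 3)*(r + 4)*(r^2 - r - 20) = (r - 5)*(r - 3)*(r + 4)*(r + 4)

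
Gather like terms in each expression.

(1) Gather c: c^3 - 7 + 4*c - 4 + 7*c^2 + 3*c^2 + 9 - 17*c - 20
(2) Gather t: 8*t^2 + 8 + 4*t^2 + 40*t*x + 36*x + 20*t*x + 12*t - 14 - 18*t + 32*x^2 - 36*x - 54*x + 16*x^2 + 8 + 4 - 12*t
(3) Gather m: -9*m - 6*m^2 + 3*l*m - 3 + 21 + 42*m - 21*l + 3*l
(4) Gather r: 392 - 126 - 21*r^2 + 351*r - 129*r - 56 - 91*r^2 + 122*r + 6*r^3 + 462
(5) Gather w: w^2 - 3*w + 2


(1) = c^3 + 10*c^2 - 13*c - 22
(2) = 12*t^2 + t*(60*x - 18) + 48*x^2 - 54*x + 6
(3) = -18*l - 6*m^2 + m*(3*l + 33) + 18
(4) = 6*r^3 - 112*r^2 + 344*r + 672
(5) = w^2 - 3*w + 2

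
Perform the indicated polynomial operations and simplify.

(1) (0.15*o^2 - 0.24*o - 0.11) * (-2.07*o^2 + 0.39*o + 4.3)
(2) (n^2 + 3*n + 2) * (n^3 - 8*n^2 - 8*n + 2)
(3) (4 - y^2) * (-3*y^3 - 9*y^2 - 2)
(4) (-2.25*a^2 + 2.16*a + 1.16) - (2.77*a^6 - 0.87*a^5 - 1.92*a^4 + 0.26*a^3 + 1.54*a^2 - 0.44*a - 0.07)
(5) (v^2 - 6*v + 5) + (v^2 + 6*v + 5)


(1) = -0.3105*o^4 + 0.5553*o^3 + 0.7791*o^2 - 1.0749*o - 0.473
(2) = n^5 - 5*n^4 - 30*n^3 - 38*n^2 - 10*n + 4
(3) = 3*y^5 + 9*y^4 - 12*y^3 - 34*y^2 - 8
(4) = -2.77*a^6 + 0.87*a^5 + 1.92*a^4 - 0.26*a^3 - 3.79*a^2 + 2.6*a + 1.23
(5) = 2*v^2 + 10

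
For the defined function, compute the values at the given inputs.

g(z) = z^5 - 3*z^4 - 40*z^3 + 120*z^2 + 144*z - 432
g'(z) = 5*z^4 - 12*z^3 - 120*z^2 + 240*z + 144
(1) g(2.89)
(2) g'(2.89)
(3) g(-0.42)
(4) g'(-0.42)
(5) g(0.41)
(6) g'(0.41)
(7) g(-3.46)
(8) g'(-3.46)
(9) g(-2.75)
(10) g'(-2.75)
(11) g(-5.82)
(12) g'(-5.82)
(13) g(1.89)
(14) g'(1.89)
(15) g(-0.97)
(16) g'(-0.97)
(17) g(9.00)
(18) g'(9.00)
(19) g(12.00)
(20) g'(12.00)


(1) = 13.24
(2) = -105.51
(3) = -468.45
(4) = 23.08
(5) = -355.62
(6) = 221.54
(7) = 1237.38
(8) = -909.34
(9) = 582.52
(10) = -887.98
(11) = 560.57
(12) = 2784.86
(13) = -15.40
(14) = 151.73
(15) = -425.78
(16) = -186.33
(17) = 20790.00
(18) = 16641.00
(19) = 136080.00
(20) = 68688.00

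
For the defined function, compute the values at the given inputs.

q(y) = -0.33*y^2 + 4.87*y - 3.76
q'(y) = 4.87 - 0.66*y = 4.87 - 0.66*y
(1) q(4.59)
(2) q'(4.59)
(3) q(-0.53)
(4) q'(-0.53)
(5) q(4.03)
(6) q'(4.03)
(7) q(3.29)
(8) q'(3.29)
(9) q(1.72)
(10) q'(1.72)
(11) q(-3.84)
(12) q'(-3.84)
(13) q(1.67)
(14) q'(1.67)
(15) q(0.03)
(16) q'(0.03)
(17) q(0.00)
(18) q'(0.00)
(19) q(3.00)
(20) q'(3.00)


(1) = 11.64
(2) = 1.84
(3) = -6.43
(4) = 5.22
(5) = 10.51
(6) = 2.21
(7) = 8.69
(8) = 2.70
(9) = 3.64
(10) = 3.73
(11) = -27.33
(12) = 7.40
(13) = 3.45
(14) = 3.77
(15) = -3.61
(16) = 4.85
(17) = -3.76
(18) = 4.87
(19) = 7.88
(20) = 2.89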